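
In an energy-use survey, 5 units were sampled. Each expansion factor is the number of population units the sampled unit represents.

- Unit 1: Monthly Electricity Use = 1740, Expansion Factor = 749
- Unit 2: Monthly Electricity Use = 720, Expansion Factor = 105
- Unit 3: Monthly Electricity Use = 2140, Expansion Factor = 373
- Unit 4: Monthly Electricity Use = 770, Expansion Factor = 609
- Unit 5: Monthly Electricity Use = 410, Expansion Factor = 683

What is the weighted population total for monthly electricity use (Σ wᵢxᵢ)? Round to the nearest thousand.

Weighted total = 1740×749 + 720×105 + 2140×373 + 770×609 + 410×683
  = 2926040

2926000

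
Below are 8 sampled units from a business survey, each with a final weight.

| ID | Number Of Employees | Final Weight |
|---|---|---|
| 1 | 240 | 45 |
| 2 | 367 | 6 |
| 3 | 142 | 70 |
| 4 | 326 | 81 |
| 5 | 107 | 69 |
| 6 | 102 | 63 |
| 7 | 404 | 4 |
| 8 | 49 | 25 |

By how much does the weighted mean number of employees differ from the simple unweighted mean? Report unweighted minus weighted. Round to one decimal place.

35.3

Unweighted sum = 240 + 367 + 142 + 326 + 107 + 102 + 404 + 49 = 1737
Unweighted mean = 1737 / 8 = 217.125
Weighted sum = 240×45 + 367×6 + 142×70 + 326×81 + 107×69 + 102×63 + 404×4 + 49×25
  = 65998
Sum of weights = 363
Weighted mean = 65998 / 363 = 181.81267
Difference (unweighted minus weighted) = 35.312328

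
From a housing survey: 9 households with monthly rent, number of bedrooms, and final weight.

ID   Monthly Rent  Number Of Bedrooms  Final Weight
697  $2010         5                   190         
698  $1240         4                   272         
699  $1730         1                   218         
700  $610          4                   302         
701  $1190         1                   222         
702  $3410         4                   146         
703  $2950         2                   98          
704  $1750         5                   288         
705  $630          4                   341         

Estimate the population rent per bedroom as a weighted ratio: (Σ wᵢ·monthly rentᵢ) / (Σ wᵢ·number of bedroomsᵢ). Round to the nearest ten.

420

Σ wᵢ·y = 2010×190 + 1240×272 + 1730×218 + 610×302 + 1190×222 + 3410×146 + 2950×98 + 1750×288 + 630×341
  = 3050510
Σ wᵢ·x = 5×190 + 4×272 + 1×218 + 4×302 + 1×222 + 4×146 + 2×98 + 5×288 + 4×341
  = 950 + 1088 + 218 + 1208 + 222 + 584 + 196 + 1440 + 1364 = 7270
Ratio = 3050510 / 7270 = 419.60248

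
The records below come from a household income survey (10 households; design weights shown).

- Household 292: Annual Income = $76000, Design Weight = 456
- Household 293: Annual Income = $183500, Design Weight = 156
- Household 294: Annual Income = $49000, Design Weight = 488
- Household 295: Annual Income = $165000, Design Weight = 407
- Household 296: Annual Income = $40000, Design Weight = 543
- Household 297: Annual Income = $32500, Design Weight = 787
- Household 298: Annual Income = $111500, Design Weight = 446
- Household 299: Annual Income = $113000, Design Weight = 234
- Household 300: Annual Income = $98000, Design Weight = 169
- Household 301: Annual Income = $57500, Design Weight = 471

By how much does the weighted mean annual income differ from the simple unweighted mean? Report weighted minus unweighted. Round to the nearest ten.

-15270

Unweighted sum = 76000 + 183500 + 49000 + 165000 + 40000 + 32500 + 111500 + 113000 + 98000 + 57500 = 926000
Unweighted mean = 926000 / 10 = 92600
Weighted sum = 321462000
Sum of weights = 456 + 156 + 488 + 407 + 543 + 787 + 446 + 234 + 169 + 471 = 4157
Weighted mean = 321462000 / 4157 = 77330.286
Difference (weighted minus unweighted) = -15269.714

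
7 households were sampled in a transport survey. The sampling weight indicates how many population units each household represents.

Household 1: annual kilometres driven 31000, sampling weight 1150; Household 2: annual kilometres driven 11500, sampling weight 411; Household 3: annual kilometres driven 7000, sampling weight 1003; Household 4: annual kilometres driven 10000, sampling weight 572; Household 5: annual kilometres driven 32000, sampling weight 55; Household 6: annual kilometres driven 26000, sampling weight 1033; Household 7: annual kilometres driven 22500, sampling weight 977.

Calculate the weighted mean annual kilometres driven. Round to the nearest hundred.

Weighted sum = 103718000
Sum of weights = 1150 + 411 + 1003 + 572 + 55 + 1033 + 977 = 5201
Weighted mean = 103718000 / 5201 = 19941.934

19900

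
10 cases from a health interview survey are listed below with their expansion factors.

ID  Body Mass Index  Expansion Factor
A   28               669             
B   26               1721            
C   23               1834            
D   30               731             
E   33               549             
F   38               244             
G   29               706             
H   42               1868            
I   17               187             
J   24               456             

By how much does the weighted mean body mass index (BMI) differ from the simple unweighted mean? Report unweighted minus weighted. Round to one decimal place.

Unweighted sum = 290
Unweighted mean = 290 / 10 = 29
Weighted sum = 28×669 + 26×1721 + 23×1834 + 30×731 + 33×549 + 38×244 + 29×706 + 42×1868 + 17×187 + 24×456
  = 18732 + 44746 + 42182 + 21930 + 18117 + 9272 + 20474 + 78456 + 3179 + 10944 = 268032
Sum of weights = 669 + 1721 + 1834 + 731 + 549 + 244 + 706 + 1868 + 187 + 456 = 8965
Weighted mean = 268032 / 8965 = 29.897602
Difference (unweighted minus weighted) = -0.89760178

-0.9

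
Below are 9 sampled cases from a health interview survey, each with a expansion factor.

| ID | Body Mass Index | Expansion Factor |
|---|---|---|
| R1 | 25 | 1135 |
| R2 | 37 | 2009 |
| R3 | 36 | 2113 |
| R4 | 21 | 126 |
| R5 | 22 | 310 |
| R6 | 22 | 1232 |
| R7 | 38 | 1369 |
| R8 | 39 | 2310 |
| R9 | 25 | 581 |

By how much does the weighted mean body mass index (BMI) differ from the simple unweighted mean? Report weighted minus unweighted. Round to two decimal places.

Unweighted sum = 25 + 37 + 36 + 21 + 22 + 22 + 38 + 39 + 25 = 265
Unweighted mean = 265 / 9 = 29.444444
Weighted sum = 371983
Sum of weights = 11185
Weighted mean = 371983 / 11185 = 33.257309
Difference (weighted minus unweighted) = 3.8128645

3.81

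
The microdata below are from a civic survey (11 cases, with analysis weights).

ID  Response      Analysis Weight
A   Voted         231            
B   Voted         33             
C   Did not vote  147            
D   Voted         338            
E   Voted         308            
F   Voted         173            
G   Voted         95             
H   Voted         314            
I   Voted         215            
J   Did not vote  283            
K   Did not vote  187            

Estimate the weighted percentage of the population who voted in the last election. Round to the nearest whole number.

73

Sum of weights for 'Voted' = 231 + 33 + 338 + 308 + 173 + 95 + 314 + 215 = 1707
Total weight = 231 + 33 + 147 + 338 + 308 + 173 + 95 + 314 + 215 + 283 + 187 = 2324
Weighted proportion = 1707 / 2324 = 0.73450947 → 73.450947%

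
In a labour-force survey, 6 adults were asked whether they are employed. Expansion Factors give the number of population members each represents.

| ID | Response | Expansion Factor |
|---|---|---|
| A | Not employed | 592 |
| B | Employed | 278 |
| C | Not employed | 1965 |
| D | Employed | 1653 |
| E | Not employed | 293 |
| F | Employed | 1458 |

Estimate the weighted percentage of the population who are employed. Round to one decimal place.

Sum of weights for 'Employed' = 278 + 1653 + 1458 = 3389
Total weight = 592 + 278 + 1965 + 1653 + 293 + 1458 = 6239
Weighted proportion = 3389 / 6239 = 0.54319603 → 54.319603%

54.3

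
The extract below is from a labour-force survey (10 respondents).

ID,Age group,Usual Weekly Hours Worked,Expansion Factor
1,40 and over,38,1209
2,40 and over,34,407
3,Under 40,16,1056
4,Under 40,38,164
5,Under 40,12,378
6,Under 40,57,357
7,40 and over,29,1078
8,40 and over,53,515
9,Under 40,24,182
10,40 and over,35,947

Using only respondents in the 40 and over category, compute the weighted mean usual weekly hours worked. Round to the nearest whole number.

36

40 and over rows: 1, 2, 7, 8, 10
Weighted sum = 38×1209 + 34×407 + 29×1078 + 53×515 + 35×947
  = 45942 + 13838 + 31262 + 27295 + 33145 = 151482
Sum of weights = 4156
Weighted mean = 151482 / 4156 = 36.448989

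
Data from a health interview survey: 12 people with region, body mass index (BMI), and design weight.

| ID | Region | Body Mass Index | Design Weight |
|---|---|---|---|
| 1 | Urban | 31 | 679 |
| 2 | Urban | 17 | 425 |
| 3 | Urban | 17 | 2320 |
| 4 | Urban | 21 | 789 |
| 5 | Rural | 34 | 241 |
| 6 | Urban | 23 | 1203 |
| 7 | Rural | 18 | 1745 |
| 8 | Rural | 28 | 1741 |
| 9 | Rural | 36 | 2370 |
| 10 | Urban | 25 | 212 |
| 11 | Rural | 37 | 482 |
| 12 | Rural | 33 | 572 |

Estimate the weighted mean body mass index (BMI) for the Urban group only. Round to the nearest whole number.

Urban rows: 1, 2, 3, 4, 6, 10
Weighted sum = 31×679 + 17×425 + 17×2320 + 21×789 + 23×1203 + 25×212
  = 21049 + 7225 + 39440 + 16569 + 27669 + 5300 = 117252
Sum of weights = 679 + 425 + 2320 + 789 + 1203 + 212 = 5628
Weighted mean = 117252 / 5628 = 20.833689

21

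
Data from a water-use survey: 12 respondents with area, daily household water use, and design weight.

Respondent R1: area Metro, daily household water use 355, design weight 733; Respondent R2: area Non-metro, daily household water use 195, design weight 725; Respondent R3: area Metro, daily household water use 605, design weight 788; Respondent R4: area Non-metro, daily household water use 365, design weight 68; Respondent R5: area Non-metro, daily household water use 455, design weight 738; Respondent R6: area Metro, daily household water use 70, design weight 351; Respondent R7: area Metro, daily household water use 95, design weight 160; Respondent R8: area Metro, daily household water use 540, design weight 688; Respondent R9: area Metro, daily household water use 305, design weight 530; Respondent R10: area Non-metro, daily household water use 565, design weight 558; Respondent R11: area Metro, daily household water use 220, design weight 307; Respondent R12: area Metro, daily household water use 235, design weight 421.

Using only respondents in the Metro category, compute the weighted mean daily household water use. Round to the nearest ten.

Metro rows: R1, R3, R6, R7, R8, R9, R11, R12
Weighted sum = 355×733 + 605×788 + 70×351 + 95×160 + 540×688 + 305×530 + 220×307 + 235×421
  = 260215 + 476740 + 24570 + 15200 + 371520 + 161650 + 67540 + 98935 = 1476370
Sum of weights = 733 + 788 + 351 + 160 + 688 + 530 + 307 + 421 = 3978
Weighted mean = 1476370 / 3978 = 371.13374

370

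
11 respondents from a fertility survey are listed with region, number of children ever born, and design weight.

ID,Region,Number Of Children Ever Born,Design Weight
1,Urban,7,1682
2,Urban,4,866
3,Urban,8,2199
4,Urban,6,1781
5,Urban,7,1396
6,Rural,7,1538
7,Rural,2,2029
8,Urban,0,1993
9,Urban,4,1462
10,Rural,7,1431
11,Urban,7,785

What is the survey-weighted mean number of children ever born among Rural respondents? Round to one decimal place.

Rural rows: 6, 7, 10
Weighted sum = 7×1538 + 2×2029 + 7×1431
  = 10766 + 4058 + 10017 = 24841
Sum of weights = 1538 + 2029 + 1431 = 4998
Weighted mean = 24841 / 4998 = 4.9701881

5.0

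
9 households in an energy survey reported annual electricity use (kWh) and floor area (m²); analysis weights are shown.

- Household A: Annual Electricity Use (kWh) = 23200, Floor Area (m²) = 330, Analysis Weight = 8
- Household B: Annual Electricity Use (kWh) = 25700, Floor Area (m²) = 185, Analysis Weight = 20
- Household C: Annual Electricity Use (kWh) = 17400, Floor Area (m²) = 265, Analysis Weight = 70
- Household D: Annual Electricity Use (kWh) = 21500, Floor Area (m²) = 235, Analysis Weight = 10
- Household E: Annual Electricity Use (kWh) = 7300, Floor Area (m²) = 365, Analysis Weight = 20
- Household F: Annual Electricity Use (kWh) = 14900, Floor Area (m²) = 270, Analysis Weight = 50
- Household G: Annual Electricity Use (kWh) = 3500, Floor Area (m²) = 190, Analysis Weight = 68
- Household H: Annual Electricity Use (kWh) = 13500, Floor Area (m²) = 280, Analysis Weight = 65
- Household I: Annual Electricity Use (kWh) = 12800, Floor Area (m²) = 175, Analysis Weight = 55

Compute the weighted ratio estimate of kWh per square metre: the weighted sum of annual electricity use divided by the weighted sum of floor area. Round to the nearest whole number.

55

Σ wᵢ·y = 23200×8 + 25700×20 + 17400×70 + 21500×10 + 7300×20 + 14900×50 + 3500×68 + 13500×65 + 12800×55
  = 185600 + 514000 + 1218000 + 215000 + 146000 + 745000 + 238000 + 877500 + 704000 = 4843100
Σ wᵢ·x = 330×8 + 185×20 + 265×70 + 235×10 + 365×20 + 270×50 + 190×68 + 280×65 + 175×55
  = 2640 + 3700 + 18550 + 2350 + 7300 + 13500 + 12920 + 18200 + 9625 = 88785
Ratio = 4843100 / 88785 = 54.548629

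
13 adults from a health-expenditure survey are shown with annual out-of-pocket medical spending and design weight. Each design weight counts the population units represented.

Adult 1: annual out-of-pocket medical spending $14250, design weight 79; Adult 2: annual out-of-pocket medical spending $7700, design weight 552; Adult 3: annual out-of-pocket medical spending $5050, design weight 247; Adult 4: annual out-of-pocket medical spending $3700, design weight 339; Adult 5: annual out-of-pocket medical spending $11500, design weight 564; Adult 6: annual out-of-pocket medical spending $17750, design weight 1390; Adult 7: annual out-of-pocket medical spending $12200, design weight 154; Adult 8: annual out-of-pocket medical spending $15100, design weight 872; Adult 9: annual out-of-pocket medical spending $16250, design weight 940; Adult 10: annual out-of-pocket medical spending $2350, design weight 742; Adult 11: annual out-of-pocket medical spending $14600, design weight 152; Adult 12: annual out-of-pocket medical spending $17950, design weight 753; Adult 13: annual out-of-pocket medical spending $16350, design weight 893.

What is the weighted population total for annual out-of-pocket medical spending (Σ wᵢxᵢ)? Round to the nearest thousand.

101437000

Weighted total = 101437100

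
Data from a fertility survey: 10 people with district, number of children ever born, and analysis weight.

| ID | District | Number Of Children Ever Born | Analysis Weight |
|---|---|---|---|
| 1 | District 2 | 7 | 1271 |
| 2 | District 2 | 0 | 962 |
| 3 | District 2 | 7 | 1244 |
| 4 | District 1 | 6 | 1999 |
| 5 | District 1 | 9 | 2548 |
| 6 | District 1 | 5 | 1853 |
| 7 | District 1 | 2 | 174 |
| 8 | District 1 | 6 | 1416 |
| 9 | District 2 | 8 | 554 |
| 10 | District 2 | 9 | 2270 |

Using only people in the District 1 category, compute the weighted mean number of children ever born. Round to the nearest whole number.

7

District 1 rows: 4, 5, 6, 7, 8
Weighted sum = 6×1999 + 9×2548 + 5×1853 + 2×174 + 6×1416
  = 11994 + 22932 + 9265 + 348 + 8496 = 53035
Sum of weights = 7990
Weighted mean = 53035 / 7990 = 6.6376721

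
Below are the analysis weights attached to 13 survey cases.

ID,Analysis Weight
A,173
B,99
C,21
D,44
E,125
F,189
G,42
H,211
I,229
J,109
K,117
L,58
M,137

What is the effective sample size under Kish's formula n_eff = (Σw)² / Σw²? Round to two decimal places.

10.07

Σ wᵢ = 1554
Σ wᵢ² = 239882
n_eff = 1554² / 239882 = 2414916 / 239882 = 10.0671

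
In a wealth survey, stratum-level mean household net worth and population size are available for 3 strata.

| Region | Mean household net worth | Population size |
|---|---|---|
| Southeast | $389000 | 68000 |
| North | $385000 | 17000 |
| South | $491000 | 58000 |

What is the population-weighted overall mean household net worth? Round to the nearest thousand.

430000

Σ Nₕ·x̄ₕ = 389000×68000 + 385000×17000 + 491000×58000
  = 61475000000
Σ Nₕ = 68000 + 17000 + 58000 = 143000
Overall mean = 61475000000 / 143000 = 429895.1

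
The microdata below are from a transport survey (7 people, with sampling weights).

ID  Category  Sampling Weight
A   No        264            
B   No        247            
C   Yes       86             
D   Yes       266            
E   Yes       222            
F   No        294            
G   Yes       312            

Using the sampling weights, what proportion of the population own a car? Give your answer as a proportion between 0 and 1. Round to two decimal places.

0.52

Sum of weights for 'Yes' = 86 + 266 + 222 + 312 = 886
Total weight = 264 + 247 + 86 + 266 + 222 + 294 + 312 = 1691
Weighted proportion = 886 / 1691 = 0.52395033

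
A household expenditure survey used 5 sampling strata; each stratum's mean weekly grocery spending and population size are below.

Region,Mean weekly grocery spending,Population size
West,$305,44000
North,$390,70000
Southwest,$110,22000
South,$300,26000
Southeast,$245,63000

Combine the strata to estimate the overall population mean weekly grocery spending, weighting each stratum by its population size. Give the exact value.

Σ Nₕ·x̄ₕ = 305×44000 + 390×70000 + 110×22000 + 300×26000 + 245×63000
  = 13420000 + 27300000 + 2420000 + 7800000 + 15435000 = 66375000
Σ Nₕ = 44000 + 70000 + 22000 + 26000 + 63000 = 225000
Overall mean = 66375000 / 225000 = 295

295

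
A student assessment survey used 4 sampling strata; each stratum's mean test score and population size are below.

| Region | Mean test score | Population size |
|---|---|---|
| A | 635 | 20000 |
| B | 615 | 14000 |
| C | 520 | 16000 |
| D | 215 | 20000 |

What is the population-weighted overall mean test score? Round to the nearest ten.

Σ Nₕ·x̄ₕ = 635×20000 + 615×14000 + 520×16000 + 215×20000
  = 12700000 + 8610000 + 8320000 + 4300000 = 33930000
Σ Nₕ = 20000 + 14000 + 16000 + 20000 = 70000
Overall mean = 33930000 / 70000 = 484.71429

480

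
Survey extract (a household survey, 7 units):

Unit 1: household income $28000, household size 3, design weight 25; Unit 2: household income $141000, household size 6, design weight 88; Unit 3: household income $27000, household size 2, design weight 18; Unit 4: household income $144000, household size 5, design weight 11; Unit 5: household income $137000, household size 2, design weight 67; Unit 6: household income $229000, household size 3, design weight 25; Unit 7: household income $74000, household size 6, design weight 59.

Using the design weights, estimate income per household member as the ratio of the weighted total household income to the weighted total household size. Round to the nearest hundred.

27400

Σ wᵢ·y = 34448000
Σ wᵢ·x = 1257
Ratio = 34448000 / 1257 = 27404.932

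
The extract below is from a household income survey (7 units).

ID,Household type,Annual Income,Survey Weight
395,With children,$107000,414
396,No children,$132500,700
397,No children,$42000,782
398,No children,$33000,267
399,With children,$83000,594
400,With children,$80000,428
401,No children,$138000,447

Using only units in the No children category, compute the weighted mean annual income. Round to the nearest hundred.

No children rows: 396, 397, 398, 401
Weighted sum = 196091000
Sum of weights = 700 + 782 + 267 + 447 = 2196
Weighted mean = 196091000 / 2196 = 89294.627

89300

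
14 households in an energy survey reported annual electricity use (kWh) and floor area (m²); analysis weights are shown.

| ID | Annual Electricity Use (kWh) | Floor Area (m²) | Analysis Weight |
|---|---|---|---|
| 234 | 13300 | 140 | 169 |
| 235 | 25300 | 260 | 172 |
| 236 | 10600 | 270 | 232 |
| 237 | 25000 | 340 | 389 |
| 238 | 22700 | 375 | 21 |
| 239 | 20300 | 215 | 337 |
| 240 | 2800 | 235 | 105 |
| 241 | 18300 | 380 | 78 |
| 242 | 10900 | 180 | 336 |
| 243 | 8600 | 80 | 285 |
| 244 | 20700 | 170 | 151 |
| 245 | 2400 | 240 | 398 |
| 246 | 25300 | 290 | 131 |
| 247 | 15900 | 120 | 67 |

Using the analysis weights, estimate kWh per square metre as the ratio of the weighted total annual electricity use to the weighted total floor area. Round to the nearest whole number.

65

Σ wᵢ·y = 42396600
Σ wᵢ·x = 648425
Ratio = 42396600 / 648425 = 65.383969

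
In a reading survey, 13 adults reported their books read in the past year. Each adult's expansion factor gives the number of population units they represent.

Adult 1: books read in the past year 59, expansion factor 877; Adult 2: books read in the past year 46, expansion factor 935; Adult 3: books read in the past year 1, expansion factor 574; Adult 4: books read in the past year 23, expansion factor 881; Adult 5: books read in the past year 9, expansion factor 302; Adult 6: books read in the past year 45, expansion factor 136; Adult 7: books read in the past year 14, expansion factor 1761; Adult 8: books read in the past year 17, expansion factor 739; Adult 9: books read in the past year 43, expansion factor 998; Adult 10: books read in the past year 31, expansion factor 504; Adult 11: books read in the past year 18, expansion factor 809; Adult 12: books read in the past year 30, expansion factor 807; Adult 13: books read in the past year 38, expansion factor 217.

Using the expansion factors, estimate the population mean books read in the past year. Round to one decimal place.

Weighted sum = 267201
Sum of weights = 9540
Weighted mean = 267201 / 9540 = 28.008491

28.0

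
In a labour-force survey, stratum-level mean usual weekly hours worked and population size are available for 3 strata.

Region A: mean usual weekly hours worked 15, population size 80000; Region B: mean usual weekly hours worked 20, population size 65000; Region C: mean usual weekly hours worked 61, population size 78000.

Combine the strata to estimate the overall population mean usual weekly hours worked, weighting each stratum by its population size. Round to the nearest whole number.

Σ Nₕ·x̄ₕ = 15×80000 + 20×65000 + 61×78000
  = 1200000 + 1300000 + 4758000 = 7258000
Σ Nₕ = 80000 + 65000 + 78000 = 223000
Overall mean = 7258000 / 223000 = 32.547085

33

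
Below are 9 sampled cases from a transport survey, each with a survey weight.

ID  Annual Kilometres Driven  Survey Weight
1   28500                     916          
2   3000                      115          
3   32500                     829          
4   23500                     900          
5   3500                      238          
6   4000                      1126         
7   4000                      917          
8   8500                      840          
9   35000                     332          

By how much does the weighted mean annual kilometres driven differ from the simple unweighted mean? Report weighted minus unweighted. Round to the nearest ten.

630

Unweighted sum = 28500 + 3000 + 32500 + 23500 + 3500 + 4000 + 4000 + 8500 + 35000 = 142500
Unweighted mean = 142500 / 9 = 15833.333
Weighted sum = 28500×916 + 3000×115 + 32500×829 + 23500×900 + 3500×238 + 4000×1126 + 4000×917 + 8500×840 + 35000×332
  = 102308500
Sum of weights = 916 + 115 + 829 + 900 + 238 + 1126 + 917 + 840 + 332 = 6213
Weighted mean = 102308500 / 6213 = 16466.844
Difference (weighted minus unweighted) = 633.51038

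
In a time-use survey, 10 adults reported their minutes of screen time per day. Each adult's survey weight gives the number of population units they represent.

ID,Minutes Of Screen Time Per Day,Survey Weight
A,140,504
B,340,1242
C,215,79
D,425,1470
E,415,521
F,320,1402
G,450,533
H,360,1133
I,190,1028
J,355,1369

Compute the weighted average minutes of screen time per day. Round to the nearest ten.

Weighted sum = 140×504 + 340×1242 + 215×79 + 425×1470 + 415×521 + 320×1402 + 450×533 + 360×1133 + 190×1028 + 355×1369
  = 70560 + 422280 + 16985 + 624750 + 216215 + 448640 + 239850 + 407880 + 195320 + 485995 = 3128475
Sum of weights = 504 + 1242 + 79 + 1470 + 521 + 1402 + 533 + 1133 + 1028 + 1369 = 9281
Weighted mean = 3128475 / 9281 = 337.08383

340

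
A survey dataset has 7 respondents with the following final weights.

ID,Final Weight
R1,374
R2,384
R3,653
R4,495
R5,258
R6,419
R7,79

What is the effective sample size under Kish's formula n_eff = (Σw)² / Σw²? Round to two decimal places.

5.87

Σ wᵢ = 374 + 384 + 653 + 495 + 258 + 419 + 79 = 2662
Σ wᵢ² = 139876 + 147456 + 426409 + 245025 + 66564 + 175561 + 6241 = 1207132
n_eff = 2662² / 1207132 = 7086244 / 1207132 = 5.8703141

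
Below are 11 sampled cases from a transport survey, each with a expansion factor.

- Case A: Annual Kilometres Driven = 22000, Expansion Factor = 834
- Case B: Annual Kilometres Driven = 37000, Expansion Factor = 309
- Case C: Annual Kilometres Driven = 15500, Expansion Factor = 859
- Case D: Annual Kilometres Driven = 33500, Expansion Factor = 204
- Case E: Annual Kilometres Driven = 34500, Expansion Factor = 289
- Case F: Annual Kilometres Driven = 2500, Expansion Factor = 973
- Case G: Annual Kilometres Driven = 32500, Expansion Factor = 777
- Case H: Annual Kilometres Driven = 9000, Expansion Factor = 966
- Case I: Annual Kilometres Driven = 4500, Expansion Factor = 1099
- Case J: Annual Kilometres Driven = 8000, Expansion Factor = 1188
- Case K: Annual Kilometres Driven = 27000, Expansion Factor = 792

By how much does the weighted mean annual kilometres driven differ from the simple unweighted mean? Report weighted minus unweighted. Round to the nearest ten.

-4610

Unweighted sum = 22000 + 37000 + 15500 + 33500 + 34500 + 2500 + 32500 + 9000 + 4500 + 8000 + 27000 = 226000
Unweighted mean = 226000 / 11 = 20545.455
Weighted sum = 132112500
Sum of weights = 834 + 309 + 859 + 204 + 289 + 973 + 777 + 966 + 1099 + 1188 + 792 = 8290
Weighted mean = 132112500 / 8290 = 15936.369
Difference (weighted minus unweighted) = -4609.0854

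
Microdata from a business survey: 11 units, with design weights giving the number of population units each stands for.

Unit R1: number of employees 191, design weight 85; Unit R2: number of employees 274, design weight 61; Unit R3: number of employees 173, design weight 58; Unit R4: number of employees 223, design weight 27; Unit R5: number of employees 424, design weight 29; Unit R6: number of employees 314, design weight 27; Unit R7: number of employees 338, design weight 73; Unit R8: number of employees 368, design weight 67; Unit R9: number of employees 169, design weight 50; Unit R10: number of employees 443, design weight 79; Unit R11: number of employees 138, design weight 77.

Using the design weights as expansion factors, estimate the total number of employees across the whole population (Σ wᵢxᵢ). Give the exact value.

Weighted total = 191×85 + 274×61 + 173×58 + 223×27 + 424×29 + 314×27 + 338×73 + 368×67 + 169×50 + 443×79 + 138×77
  = 173181

173181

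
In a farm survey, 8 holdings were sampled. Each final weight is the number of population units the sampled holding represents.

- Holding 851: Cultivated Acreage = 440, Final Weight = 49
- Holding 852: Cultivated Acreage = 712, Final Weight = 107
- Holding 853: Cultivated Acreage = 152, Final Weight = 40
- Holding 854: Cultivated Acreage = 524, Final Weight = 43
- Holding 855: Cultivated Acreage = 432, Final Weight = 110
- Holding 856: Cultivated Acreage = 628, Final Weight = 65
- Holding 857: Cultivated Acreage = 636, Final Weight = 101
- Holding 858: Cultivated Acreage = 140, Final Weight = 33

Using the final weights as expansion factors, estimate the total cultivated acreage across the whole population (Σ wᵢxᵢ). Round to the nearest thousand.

284000

Weighted total = 283552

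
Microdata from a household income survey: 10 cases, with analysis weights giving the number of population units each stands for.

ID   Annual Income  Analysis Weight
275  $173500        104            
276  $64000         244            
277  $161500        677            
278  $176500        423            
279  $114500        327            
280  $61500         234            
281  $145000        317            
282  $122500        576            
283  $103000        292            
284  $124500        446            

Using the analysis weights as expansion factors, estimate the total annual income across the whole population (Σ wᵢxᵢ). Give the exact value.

471615500

Weighted total = 173500×104 + 64000×244 + 161500×677 + 176500×423 + 114500×327 + 61500×234 + 145000×317 + 122500×576 + 103000×292 + 124500×446
  = 18044000 + 15616000 + 109335500 + 74659500 + 37441500 + 14391000 + 45965000 + 70560000 + 30076000 + 55527000 = 471615500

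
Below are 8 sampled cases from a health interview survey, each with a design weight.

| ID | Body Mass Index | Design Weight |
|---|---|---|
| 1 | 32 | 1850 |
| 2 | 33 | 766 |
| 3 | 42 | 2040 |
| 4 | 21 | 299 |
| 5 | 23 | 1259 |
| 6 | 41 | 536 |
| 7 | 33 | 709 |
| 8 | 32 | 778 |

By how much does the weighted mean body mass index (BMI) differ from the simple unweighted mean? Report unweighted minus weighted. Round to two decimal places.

Unweighted sum = 32 + 33 + 42 + 21 + 23 + 41 + 33 + 32 = 257
Unweighted mean = 257 / 8 = 32.125
Weighted sum = 275663
Sum of weights = 1850 + 766 + 2040 + 299 + 1259 + 536 + 709 + 778 = 8237
Weighted mean = 275663 / 8237 = 33.466432
Difference (unweighted minus weighted) = -1.341432

-1.34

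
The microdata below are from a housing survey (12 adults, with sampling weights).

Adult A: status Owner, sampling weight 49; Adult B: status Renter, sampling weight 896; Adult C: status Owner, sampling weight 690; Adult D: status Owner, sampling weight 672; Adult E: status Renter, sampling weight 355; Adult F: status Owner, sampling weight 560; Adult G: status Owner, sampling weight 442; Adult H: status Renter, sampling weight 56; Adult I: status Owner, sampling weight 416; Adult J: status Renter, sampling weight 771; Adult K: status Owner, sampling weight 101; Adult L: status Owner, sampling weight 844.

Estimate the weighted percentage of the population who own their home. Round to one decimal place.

Sum of weights for 'Owner' = 49 + 690 + 672 + 560 + 442 + 416 + 101 + 844 = 3774
Total weight = 49 + 896 + 690 + 672 + 355 + 560 + 442 + 56 + 416 + 771 + 101 + 844 = 5852
Weighted proportion = 3774 / 5852 = 0.64490772 → 64.490772%

64.5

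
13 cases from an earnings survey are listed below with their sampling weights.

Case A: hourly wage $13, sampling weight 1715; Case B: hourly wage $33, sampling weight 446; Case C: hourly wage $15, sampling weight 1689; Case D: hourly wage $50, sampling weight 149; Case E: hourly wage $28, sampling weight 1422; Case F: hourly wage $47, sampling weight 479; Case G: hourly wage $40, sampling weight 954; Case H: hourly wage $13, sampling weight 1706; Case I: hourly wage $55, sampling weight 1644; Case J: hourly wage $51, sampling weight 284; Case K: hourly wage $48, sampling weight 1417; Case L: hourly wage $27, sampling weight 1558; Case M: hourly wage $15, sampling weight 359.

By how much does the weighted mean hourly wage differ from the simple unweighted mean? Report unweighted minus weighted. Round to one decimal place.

3.6

Unweighted sum = 435
Unweighted mean = 435 / 13 = 33.461538
Weighted sum = 412836
Sum of weights = 13822
Weighted mean = 412836 / 13822 = 29.868036
Difference (unweighted minus weighted) = 3.593502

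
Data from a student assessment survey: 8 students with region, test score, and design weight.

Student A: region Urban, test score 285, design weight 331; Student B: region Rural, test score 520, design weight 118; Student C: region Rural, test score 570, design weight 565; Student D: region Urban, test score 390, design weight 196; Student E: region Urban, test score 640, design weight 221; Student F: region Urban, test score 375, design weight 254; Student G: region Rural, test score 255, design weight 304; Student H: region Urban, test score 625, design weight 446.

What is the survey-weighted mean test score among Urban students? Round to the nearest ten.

470

Urban rows: A, D, E, F, H
Weighted sum = 686215
Sum of weights = 331 + 196 + 221 + 254 + 446 = 1448
Weighted mean = 686215 / 1448 = 473.90539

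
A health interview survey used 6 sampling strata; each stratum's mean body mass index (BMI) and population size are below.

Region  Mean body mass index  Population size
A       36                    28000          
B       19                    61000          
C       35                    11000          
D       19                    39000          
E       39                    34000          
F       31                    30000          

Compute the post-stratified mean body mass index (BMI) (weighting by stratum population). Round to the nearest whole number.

27

Σ Nₕ·x̄ₕ = 36×28000 + 19×61000 + 35×11000 + 19×39000 + 39×34000 + 31×30000
  = 1008000 + 1159000 + 385000 + 741000 + 1326000 + 930000 = 5549000
Σ Nₕ = 28000 + 61000 + 11000 + 39000 + 34000 + 30000 = 203000
Overall mean = 5549000 / 203000 = 27.334975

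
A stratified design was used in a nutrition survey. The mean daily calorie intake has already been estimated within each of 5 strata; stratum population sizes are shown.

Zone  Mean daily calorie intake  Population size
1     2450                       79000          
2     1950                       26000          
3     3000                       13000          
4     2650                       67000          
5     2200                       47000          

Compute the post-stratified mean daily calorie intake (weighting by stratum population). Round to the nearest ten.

2430

Σ Nₕ·x̄ₕ = 2450×79000 + 1950×26000 + 3000×13000 + 2650×67000 + 2200×47000
  = 193550000 + 50700000 + 39000000 + 177550000 + 103400000 = 564200000
Σ Nₕ = 232000
Overall mean = 564200000 / 232000 = 2431.8966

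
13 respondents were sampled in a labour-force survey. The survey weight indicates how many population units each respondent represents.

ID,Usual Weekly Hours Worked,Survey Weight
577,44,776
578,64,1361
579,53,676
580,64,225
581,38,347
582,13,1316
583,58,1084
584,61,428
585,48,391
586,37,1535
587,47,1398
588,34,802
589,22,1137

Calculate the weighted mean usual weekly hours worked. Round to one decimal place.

Weighted sum = 484301
Sum of weights = 11476
Weighted mean = 484301 / 11476 = 42.201203

42.2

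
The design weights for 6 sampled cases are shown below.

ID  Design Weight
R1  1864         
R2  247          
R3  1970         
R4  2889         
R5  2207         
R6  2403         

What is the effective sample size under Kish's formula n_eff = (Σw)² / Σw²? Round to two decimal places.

5.08

Σ wᵢ = 11580
Σ wᵢ² = 3474496 + 61009 + 3880900 + 8346321 + 4870849 + 5774409 = 26407984
n_eff = 11580² / 26407984 = 134096400 / 26407984 = 5.0778734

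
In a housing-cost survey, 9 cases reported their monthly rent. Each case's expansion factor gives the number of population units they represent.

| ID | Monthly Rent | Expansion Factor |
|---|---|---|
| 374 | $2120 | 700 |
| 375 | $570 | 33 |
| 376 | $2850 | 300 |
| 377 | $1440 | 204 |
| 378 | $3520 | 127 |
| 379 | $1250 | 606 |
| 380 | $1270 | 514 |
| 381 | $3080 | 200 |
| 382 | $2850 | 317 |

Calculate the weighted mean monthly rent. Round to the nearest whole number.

2009

Weighted sum = 2120×700 + 570×33 + 2850×300 + 1440×204 + 3520×127 + 1250×606 + 1270×514 + 3080×200 + 2850×317
  = 6028340
Sum of weights = 3001
Weighted mean = 6028340 / 3001 = 2008.7771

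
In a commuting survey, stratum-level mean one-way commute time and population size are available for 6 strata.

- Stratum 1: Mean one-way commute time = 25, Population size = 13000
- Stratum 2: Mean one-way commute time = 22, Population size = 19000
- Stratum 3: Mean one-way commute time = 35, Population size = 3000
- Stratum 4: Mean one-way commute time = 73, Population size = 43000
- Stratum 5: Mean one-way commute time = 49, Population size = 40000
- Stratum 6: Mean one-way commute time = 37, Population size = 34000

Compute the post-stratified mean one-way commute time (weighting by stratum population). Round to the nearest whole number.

Σ Nₕ·x̄ₕ = 25×13000 + 22×19000 + 35×3000 + 73×43000 + 49×40000 + 37×34000
  = 325000 + 418000 + 105000 + 3139000 + 1960000 + 1258000 = 7205000
Σ Nₕ = 13000 + 19000 + 3000 + 43000 + 40000 + 34000 = 152000
Overall mean = 7205000 / 152000 = 47.401316

47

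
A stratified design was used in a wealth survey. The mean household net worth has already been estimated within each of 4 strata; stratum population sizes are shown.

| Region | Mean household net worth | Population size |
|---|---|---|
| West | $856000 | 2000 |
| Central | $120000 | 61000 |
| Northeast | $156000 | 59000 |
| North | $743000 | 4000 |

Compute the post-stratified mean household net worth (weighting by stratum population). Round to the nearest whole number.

168317

Σ Nₕ·x̄ₕ = 856000×2000 + 120000×61000 + 156000×59000 + 743000×4000
  = 1712000000 + 7320000000 + 9204000000 + 2972000000 = 21208000000
Σ Nₕ = 2000 + 61000 + 59000 + 4000 = 126000
Overall mean = 21208000000 / 126000 = 168317.46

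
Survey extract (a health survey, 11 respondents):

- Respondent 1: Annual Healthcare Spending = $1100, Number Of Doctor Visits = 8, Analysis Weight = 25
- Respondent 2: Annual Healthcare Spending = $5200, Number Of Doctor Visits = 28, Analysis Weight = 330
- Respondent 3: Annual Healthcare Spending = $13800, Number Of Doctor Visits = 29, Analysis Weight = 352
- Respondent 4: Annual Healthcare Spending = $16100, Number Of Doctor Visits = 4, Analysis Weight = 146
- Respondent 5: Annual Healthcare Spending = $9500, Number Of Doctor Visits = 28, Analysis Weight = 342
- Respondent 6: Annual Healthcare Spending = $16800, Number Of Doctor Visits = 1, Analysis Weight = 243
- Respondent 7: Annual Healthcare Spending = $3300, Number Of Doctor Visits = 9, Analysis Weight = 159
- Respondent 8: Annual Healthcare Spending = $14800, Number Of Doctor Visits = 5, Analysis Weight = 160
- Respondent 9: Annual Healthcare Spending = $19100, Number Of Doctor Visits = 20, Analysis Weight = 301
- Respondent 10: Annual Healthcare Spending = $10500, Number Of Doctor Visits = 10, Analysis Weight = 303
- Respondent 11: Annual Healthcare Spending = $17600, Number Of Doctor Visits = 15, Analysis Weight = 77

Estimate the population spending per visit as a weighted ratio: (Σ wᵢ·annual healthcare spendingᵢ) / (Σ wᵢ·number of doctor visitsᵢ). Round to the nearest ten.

Σ wᵢ·y = 1100×25 + 5200×330 + 13800×352 + 16100×146 + 9500×342 + 16800×243 + 3300×159 + 14800×160 + 19100×301 + 10500×303 + 17600×77
  = 27500 + 1716000 + 4857600 + 2350600 + 3249000 + 4082400 + 524700 + 2368000 + 5749100 + 3181500 + 1355200 = 29461600
Σ wᵢ·x = 8×25 + 28×330 + 29×352 + 4×146 + 28×342 + 1×243 + 9×159 + 5×160 + 20×301 + 10×303 + 15×77
  = 200 + 9240 + 10208 + 584 + 9576 + 243 + 1431 + 800 + 6020 + 3030 + 1155 = 42487
Ratio = 29461600 / 42487 = 693.42622

690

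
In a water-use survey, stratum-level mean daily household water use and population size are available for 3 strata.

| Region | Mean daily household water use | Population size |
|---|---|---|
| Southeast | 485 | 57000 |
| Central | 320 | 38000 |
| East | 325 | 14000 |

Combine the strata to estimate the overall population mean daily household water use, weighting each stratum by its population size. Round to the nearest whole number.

Σ Nₕ·x̄ₕ = 44355000
Σ Nₕ = 57000 + 38000 + 14000 = 109000
Overall mean = 44355000 / 109000 = 406.92661

407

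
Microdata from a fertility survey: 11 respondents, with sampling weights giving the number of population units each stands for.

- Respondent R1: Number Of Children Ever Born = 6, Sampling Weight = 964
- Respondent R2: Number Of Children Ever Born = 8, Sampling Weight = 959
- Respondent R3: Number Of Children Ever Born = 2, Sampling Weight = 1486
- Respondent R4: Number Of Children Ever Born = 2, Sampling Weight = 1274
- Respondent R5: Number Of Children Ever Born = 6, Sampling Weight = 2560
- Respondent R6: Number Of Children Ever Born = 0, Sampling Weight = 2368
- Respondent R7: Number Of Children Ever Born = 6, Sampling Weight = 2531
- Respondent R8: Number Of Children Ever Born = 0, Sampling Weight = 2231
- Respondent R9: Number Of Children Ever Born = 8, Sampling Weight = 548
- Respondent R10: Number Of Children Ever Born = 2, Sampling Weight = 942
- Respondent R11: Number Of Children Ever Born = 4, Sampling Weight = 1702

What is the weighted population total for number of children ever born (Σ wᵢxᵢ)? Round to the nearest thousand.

63000

Weighted total = 6×964 + 8×959 + 2×1486 + 2×1274 + 6×2560 + 0×2368 + 6×2531 + 0×2231 + 8×548 + 2×942 + 4×1702
  = 5784 + 7672 + 2972 + 2548 + 15360 + 0 + 15186 + 0 + 4384 + 1884 + 6808 = 62598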